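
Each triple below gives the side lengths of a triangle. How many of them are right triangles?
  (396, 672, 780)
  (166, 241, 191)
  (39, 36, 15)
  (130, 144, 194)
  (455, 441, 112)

4

(396,672,780): 396²+672² = 608400 = 780² → right
(166,241,191): 166²+191² = 64037 > 58081 = 241² → acute
(39,36,15): 15²+36² = 1521 = 39² → right
(130,144,194): 130²+144² = 37636 = 194² → right
(455,441,112): 112²+441² = 207025 = 455² → right
4 of the 5 are right.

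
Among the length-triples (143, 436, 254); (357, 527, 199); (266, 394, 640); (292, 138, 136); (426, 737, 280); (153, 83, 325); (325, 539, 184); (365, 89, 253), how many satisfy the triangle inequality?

(143,254,436): 143+254 ≤ 436 → not valid
(199,357,527): 199+357 > 527 → valid
(266,394,640): 266+394 > 640 → valid
(136,138,292): 136+138 ≤ 292 → not valid
(280,426,737): 280+426 ≤ 737 → not valid
(83,153,325): 83+153 ≤ 325 → not valid
(184,325,539): 184+325 ≤ 539 → not valid
(89,253,365): 89+253 ≤ 365 → not valid
2 of the 8 triples form a triangle.

2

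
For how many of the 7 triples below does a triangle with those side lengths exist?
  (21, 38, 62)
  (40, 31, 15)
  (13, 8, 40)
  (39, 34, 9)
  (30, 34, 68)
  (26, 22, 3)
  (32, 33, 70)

2

(21,38,62): 21+38 ≤ 62 → not valid
(15,31,40): 15+31 > 40 → valid
(8,13,40): 8+13 ≤ 40 → not valid
(9,34,39): 9+34 > 39 → valid
(30,34,68): 30+34 ≤ 68 → not valid
(3,22,26): 3+22 ≤ 26 → not valid
(32,33,70): 32+33 ≤ 70 → not valid
2 of the 7 triples form a triangle.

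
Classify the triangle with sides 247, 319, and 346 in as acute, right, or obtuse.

acute

Compare the square of the longest side to the sum of squares of the other two: 247² + 319² = 162770 > 119716 = 346².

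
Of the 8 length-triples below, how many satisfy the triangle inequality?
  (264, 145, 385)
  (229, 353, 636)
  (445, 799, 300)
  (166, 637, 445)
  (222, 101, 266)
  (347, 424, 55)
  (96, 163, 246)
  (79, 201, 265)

4

(145,264,385): 145+264 > 385 → valid
(229,353,636): 229+353 ≤ 636 → not valid
(300,445,799): 300+445 ≤ 799 → not valid
(166,445,637): 166+445 ≤ 637 → not valid
(101,222,266): 101+222 > 266 → valid
(55,347,424): 55+347 ≤ 424 → not valid
(96,163,246): 96+163 > 246 → valid
(79,201,265): 79+201 > 265 → valid
4 of the 8 triples form a triangle.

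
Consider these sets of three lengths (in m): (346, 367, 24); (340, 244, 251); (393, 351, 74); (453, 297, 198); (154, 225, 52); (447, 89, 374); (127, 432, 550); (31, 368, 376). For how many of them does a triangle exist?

(24,346,367): 24+346 > 367 → valid
(244,251,340): 244+251 > 340 → valid
(74,351,393): 74+351 > 393 → valid
(198,297,453): 198+297 > 453 → valid
(52,154,225): 52+154 ≤ 225 → not valid
(89,374,447): 89+374 > 447 → valid
(127,432,550): 127+432 > 550 → valid
(31,368,376): 31+368 > 376 → valid
7 of the 8 triples form a triangle.

7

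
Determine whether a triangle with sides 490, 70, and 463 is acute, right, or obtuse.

obtuse

Compare the square of the longest side to the sum of squares of the other two: 70² + 463² = 219269 < 240100 = 490².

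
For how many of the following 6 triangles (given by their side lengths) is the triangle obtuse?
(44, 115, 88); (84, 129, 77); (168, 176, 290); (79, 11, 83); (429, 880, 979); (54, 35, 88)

(44,115,88): 44²+88² = 9680 < 13225 = 115² → obtuse
(84,129,77): 77²+84² = 12985 < 16641 = 129² → obtuse
(168,176,290): 168²+176² = 59200 < 84100 = 290² → obtuse
(79,11,83): 11²+79² = 6362 < 6889 = 83² → obtuse
(429,880,979): 429²+880² = 958441 = 979² → right
(54,35,88): 35²+54² = 4141 < 7744 = 88² → obtuse
5 of the 6 are obtuse.

5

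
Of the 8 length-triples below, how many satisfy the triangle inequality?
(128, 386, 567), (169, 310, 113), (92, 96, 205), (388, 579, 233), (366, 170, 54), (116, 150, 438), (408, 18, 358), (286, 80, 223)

(128,386,567): 128+386 ≤ 567 → not valid
(113,169,310): 113+169 ≤ 310 → not valid
(92,96,205): 92+96 ≤ 205 → not valid
(233,388,579): 233+388 > 579 → valid
(54,170,366): 54+170 ≤ 366 → not valid
(116,150,438): 116+150 ≤ 438 → not valid
(18,358,408): 18+358 ≤ 408 → not valid
(80,223,286): 80+223 > 286 → valid
2 of the 8 triples form a triangle.

2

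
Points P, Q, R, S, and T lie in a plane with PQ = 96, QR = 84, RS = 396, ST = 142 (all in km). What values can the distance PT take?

74 ≤ PT ≤ 718 km

The maximum is all hops collinear in one direction: 96 + 84 + 396 + 142 = 718.
The longest hop is 396; the others sum to 322. Folding the others back against it leaves at least 396 − 322 = 74.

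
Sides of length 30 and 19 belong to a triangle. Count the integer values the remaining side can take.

37

The third side lies in the open interval (11, 49).
Integers from 12 to 48 inclusive: 48 − 12 + 1 = 37.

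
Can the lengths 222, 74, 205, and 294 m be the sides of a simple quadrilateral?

Yes

A quadrilateral exists iff every side is shorter than the sum of the others — equivalently, the longest side is less than the sum of the rest.
Longest side 294 < 501 (sum of the remaining 3), so yes.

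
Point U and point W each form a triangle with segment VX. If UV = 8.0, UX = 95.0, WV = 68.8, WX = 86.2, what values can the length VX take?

From triangle UVX: |8.0 − 95.0| < VX < 8.0 + 95.0, i.e. 87.0 < VX < 103.0.
From triangle WVX: 17.4 < VX < 155.0.
Both must hold, so VX lies in the intersection.

87.0 < VX < 103.0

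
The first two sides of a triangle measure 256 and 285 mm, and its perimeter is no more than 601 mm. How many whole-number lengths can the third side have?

Triangle inequality: 29 < x < 541. Perimeter ≤ 601 gives x ≤ 601 − 256 − 285 = 60.
So 29 < x ≤ 60; integers 30 through 60: 31 values.

31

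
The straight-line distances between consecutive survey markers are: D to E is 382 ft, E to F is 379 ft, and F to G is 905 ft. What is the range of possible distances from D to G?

144 ≤ DG ≤ 1666 ft

The maximum is all hops collinear in one direction: 382 + 379 + 905 = 1666.
The longest hop is 905; the others sum to 761. Folding the others back against it leaves at least 905 − 761 = 144.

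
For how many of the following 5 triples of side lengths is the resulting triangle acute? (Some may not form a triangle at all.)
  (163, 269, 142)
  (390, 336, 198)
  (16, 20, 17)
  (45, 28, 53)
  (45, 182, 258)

(163,269,142): 142²+163² = 46733 < 72361 = 269² → obtuse
(390,336,198): 198²+336² = 152100 = 390² → right
(16,20,17): 16²+17² = 545 > 400 = 20² → acute
(45,28,53): 28²+45² = 2809 = 53² → right
(45,182,258): 45+182 ≤ 258, not a triangle
1 of the 5 is acute.

1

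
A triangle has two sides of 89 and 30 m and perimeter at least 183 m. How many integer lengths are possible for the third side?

55

Triangle inequality: 59 < x < 119. Perimeter ≥ 183 gives x ≥ 183 − 89 − 30 = 64.
So 64 ≤ x < 119; integers 64 through 118: 55 values.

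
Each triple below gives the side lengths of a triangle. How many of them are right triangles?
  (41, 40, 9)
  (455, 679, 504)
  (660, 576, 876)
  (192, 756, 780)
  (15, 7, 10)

(41,40,9): 9²+40² = 1681 = 41² → right
(455,679,504): 455²+504² = 461041 = 679² → right
(660,576,876): 576²+660² = 767376 = 876² → right
(192,756,780): 192²+756² = 608400 = 780² → right
(15,7,10): 7²+10² = 149 < 225 = 15² → obtuse
4 of the 5 are right.

4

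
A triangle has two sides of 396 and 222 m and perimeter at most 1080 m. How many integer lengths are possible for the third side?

288

Triangle inequality: 174 < x < 618. Perimeter ≤ 1080 gives x ≤ 1080 − 396 − 222 = 462.
So 174 < x ≤ 462; integers 175 through 462: 288 values.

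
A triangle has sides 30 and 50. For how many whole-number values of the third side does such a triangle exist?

The third side lies in the open interval (20, 80).
Integers from 21 to 79 inclusive: 79 − 21 + 1 = 59.

59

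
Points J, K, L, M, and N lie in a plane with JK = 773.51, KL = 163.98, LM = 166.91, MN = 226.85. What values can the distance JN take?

The maximum is all hops collinear in one direction: 773.51 + 163.98 + 166.91 + 226.85 = 1331.25.
The longest hop is 773.51; the others sum to 557.74. Folding the others back against it leaves at least 773.51 − 557.74 = 215.77.

215.77 ≤ JN ≤ 1331.25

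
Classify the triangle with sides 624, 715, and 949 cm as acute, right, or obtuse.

Compare the square of the longest side to the sum of squares of the other two: 624² + 715² = 900601 = 949².

right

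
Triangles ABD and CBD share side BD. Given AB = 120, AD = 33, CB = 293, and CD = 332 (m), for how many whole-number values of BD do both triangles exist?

65

From triangle ABD: 87 < BD < 153.
From triangle CBD: 39 < BD < 625.
Intersection: 87 < BD < 153, so integers 88 through 152: 65 values.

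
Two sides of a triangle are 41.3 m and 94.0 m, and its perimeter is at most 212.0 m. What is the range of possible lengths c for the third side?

52.7 < c ≤ 76.7 m

Triangle inequality alone gives 52.7 < c < 135.3.
The perimeter condition gives c ≤ 212.0 − 41.3 − 94.0 = 76.7.
Intersecting the two: 52.7 < c ≤ 76.7.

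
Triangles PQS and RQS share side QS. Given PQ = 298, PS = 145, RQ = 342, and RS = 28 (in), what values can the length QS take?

From triangle PQS: |298 − 145| < QS < 298 + 145, i.e. 153 < QS < 443.
From triangle RQS: 314 < QS < 370.
Both must hold, so QS lies in the intersection.

314 < QS < 370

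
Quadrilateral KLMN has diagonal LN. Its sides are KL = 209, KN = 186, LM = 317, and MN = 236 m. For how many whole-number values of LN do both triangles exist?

313

From triangle KLN: 23 < LN < 395.
From triangle MLN: 81 < LN < 553.
Intersection: 81 < LN < 395, so integers 82 through 394: 313 values.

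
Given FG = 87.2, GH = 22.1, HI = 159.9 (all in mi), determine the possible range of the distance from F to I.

The maximum is all hops collinear in one direction: 87.2 + 22.1 + 159.9 = 269.2.
The longest hop is 159.9; the others sum to 109.3. Folding the others back against it leaves at least 159.9 − 109.3 = 50.6.

50.6 ≤ FI ≤ 269.2 mi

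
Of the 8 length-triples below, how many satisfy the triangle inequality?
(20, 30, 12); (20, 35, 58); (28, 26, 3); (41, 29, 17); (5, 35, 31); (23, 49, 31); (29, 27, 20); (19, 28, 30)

(12,20,30): 12+20 > 30 → valid
(20,35,58): 20+35 ≤ 58 → not valid
(3,26,28): 3+26 > 28 → valid
(17,29,41): 17+29 > 41 → valid
(5,31,35): 5+31 > 35 → valid
(23,31,49): 23+31 > 49 → valid
(20,27,29): 20+27 > 29 → valid
(19,28,30): 19+28 > 30 → valid
7 of the 8 triples form a triangle.

7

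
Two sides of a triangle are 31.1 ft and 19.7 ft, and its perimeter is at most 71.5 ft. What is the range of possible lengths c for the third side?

11.4 < c ≤ 20.7 ft

Triangle inequality alone gives 11.4 < c < 50.8.
The perimeter condition gives c ≤ 71.5 − 31.1 − 19.7 = 20.7.
Intersecting the two: 11.4 < c ≤ 20.7.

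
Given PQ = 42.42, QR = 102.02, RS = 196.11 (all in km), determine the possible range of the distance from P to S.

The maximum is all hops collinear in one direction: 42.42 + 102.02 + 196.11 = 340.55.
The longest hop is 196.11; the others sum to 144.44. Folding the others back against it leaves at least 196.11 − 144.44 = 51.67.

51.67 ≤ PS ≤ 340.55 km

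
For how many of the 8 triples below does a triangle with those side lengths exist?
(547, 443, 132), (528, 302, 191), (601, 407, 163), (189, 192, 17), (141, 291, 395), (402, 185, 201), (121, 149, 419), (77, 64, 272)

(132,443,547): 132+443 > 547 → valid
(191,302,528): 191+302 ≤ 528 → not valid
(163,407,601): 163+407 ≤ 601 → not valid
(17,189,192): 17+189 > 192 → valid
(141,291,395): 141+291 > 395 → valid
(185,201,402): 185+201 ≤ 402 → not valid
(121,149,419): 121+149 ≤ 419 → not valid
(64,77,272): 64+77 ≤ 272 → not valid
3 of the 8 triples form a triangle.

3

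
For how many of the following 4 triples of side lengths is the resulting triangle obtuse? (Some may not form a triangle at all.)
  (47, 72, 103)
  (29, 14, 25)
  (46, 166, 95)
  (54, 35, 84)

3

(47,72,103): 47²+72² = 7393 < 10609 = 103² → obtuse
(29,14,25): 14²+25² = 821 < 841 = 29² → obtuse
(46,166,95): 46+95 ≤ 166, not a triangle
(54,35,84): 35²+54² = 4141 < 7056 = 84² → obtuse
3 of the 4 are obtuse.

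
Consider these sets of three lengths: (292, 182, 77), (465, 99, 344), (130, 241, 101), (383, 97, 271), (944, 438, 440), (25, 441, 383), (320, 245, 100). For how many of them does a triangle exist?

(77,182,292): 77+182 ≤ 292 → not valid
(99,344,465): 99+344 ≤ 465 → not valid
(101,130,241): 101+130 ≤ 241 → not valid
(97,271,383): 97+271 ≤ 383 → not valid
(438,440,944): 438+440 ≤ 944 → not valid
(25,383,441): 25+383 ≤ 441 → not valid
(100,245,320): 100+245 > 320 → valid
1 of the 7 triples forms a triangle.

1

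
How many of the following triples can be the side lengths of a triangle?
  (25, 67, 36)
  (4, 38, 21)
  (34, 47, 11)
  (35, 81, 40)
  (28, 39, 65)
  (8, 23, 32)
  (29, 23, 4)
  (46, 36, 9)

(25,36,67): 25+36 ≤ 67 → not valid
(4,21,38): 4+21 ≤ 38 → not valid
(11,34,47): 11+34 ≤ 47 → not valid
(35,40,81): 35+40 ≤ 81 → not valid
(28,39,65): 28+39 > 65 → valid
(8,23,32): 8+23 ≤ 32 → not valid
(4,23,29): 4+23 ≤ 29 → not valid
(9,36,46): 9+36 ≤ 46 → not valid
1 of the 8 triples forms a triangle.

1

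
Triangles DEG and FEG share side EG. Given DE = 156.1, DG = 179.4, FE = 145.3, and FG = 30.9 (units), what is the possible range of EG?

From triangle DEG: |156.1 − 179.4| < EG < 156.1 + 179.4, i.e. 23.3 < EG < 335.5.
From triangle FEG: 114.4 < EG < 176.2.
Both must hold, so EG lies in the intersection.

114.4 < EG < 176.2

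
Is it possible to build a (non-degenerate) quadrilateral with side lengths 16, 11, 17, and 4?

A quadrilateral exists iff every side is shorter than the sum of the others — equivalently, the longest side is less than the sum of the rest.
Longest side 17 < 31 (sum of the remaining 3), so yes.

Yes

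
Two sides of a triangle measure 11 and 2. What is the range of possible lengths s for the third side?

By the triangle inequality, s must be less than 11 + 2 = 13 and greater than |11 − 2| = 9.

9 < s < 13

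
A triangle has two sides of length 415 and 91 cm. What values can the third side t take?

By the triangle inequality, t must be less than 415 + 91 = 506 and greater than |415 − 91| = 324.

324 < t < 506 (cm)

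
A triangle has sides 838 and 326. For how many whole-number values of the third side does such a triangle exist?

651

The third side lies in the open interval (512, 1164).
Integers from 513 to 1163 inclusive: 1163 − 513 + 1 = 651.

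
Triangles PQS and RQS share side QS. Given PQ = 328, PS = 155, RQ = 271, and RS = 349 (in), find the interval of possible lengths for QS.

173 < QS < 483

From triangle PQS: |328 − 155| < QS < 328 + 155, i.e. 173 < QS < 483.
From triangle RQS: 78 < QS < 620.
Both must hold, so QS lies in the intersection.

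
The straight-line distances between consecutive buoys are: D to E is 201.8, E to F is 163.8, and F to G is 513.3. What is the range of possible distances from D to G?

147.7 ≤ DG ≤ 878.9

The maximum is all hops collinear in one direction: 201.8 + 163.8 + 513.3 = 878.9.
The longest hop is 513.3; the others sum to 365.6. Folding the others back against it leaves at least 513.3 − 365.6 = 147.7.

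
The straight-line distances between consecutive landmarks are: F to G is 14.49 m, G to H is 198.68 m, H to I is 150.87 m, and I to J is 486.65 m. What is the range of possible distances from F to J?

122.61 ≤ FJ ≤ 850.69 m

The maximum is all hops collinear in one direction: 14.49 + 198.68 + 150.87 + 486.65 = 850.69.
The longest hop is 486.65; the others sum to 364.04. Folding the others back against it leaves at least 486.65 − 364.04 = 122.61.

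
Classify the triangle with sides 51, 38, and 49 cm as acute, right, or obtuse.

Compare the square of the longest side to the sum of squares of the other two: 38² + 49² = 3845 > 2601 = 51².

acute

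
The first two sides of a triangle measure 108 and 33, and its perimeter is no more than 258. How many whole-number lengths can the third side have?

Triangle inequality: 75 < x < 141. Perimeter ≤ 258 gives x ≤ 258 − 108 − 33 = 117.
So 75 < x ≤ 117; integers 76 through 117: 42 values.

42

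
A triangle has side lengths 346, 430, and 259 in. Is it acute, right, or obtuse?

Compare the square of the longest side to the sum of squares of the other two: 259² + 346² = 186797 > 184900 = 430².

acute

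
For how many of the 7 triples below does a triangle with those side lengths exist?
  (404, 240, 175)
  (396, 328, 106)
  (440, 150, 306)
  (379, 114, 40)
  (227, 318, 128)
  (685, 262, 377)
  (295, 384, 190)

5

(175,240,404): 175+240 > 404 → valid
(106,328,396): 106+328 > 396 → valid
(150,306,440): 150+306 > 440 → valid
(40,114,379): 40+114 ≤ 379 → not valid
(128,227,318): 128+227 > 318 → valid
(262,377,685): 262+377 ≤ 685 → not valid
(190,295,384): 190+295 > 384 → valid
5 of the 7 triples form a triangle.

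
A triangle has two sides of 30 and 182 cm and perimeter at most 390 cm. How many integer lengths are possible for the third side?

26

Triangle inequality: 152 < x < 212. Perimeter ≤ 390 gives x ≤ 390 − 30 − 182 = 178.
So 152 < x ≤ 178; integers 153 through 178: 26 values.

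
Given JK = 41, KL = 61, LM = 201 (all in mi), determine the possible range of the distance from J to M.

99 ≤ JM ≤ 303 mi

The maximum is all hops collinear in one direction: 41 + 61 + 201 = 303.
The longest hop is 201; the others sum to 102. Folding the others back against it leaves at least 201 − 102 = 99.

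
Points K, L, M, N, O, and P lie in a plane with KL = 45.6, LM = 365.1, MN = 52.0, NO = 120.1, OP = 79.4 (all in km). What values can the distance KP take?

The maximum is all hops collinear in one direction: 45.6 + 365.1 + 52.0 + 120.1 + 79.4 = 662.2.
The longest hop is 365.1; the others sum to 297.1. Folding the others back against it leaves at least 365.1 − 297.1 = 68.0.

68.0 ≤ KP ≤ 662.2 km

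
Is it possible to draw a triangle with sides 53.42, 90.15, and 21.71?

The longest side is 90.15, but the other two sum to only 75.13.
75.13 < 90.15, so the triangle inequality fails.

No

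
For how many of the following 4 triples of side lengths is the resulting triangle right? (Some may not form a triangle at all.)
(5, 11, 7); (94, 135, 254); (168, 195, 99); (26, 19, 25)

1

(5,11,7): 5²+7² = 74 < 121 = 11² → obtuse
(94,135,254): 94+135 ≤ 254, not a triangle
(168,195,99): 99²+168² = 38025 = 195² → right
(26,19,25): 19²+25² = 986 > 676 = 26² → acute
1 of the 4 is right.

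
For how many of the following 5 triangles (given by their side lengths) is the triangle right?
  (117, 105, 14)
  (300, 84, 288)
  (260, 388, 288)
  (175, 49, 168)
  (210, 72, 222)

4

(117,105,14): 14²+105² = 11221 < 13689 = 117² → obtuse
(300,84,288): 84²+288² = 90000 = 300² → right
(260,388,288): 260²+288² = 150544 = 388² → right
(175,49,168): 49²+168² = 30625 = 175² → right
(210,72,222): 72²+210² = 49284 = 222² → right
4 of the 5 are right.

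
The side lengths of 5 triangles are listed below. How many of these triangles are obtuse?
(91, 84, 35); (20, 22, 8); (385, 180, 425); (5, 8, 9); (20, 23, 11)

2

(91,84,35): 35²+84² = 8281 = 91² → right
(20,22,8): 8²+20² = 464 < 484 = 22² → obtuse
(385,180,425): 180²+385² = 180625 = 425² → right
(5,8,9): 5²+8² = 89 > 81 = 9² → acute
(20,23,11): 11²+20² = 521 < 529 = 23² → obtuse
2 of the 5 are obtuse.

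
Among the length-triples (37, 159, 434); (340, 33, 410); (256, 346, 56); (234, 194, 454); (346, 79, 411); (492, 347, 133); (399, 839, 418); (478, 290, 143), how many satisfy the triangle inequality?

(37,159,434): 37+159 ≤ 434 → not valid
(33,340,410): 33+340 ≤ 410 → not valid
(56,256,346): 56+256 ≤ 346 → not valid
(194,234,454): 194+234 ≤ 454 → not valid
(79,346,411): 79+346 > 411 → valid
(133,347,492): 133+347 ≤ 492 → not valid
(399,418,839): 399+418 ≤ 839 → not valid
(143,290,478): 143+290 ≤ 478 → not valid
1 of the 8 triples forms a triangle.

1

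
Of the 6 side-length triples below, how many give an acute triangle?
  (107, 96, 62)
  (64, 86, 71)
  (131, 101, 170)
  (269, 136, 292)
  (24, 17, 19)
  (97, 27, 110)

(107,96,62): 62²+96² = 13060 > 11449 = 107² → acute
(64,86,71): 64²+71² = 9137 > 7396 = 86² → acute
(131,101,170): 101²+131² = 27362 < 28900 = 170² → obtuse
(269,136,292): 136²+269² = 90857 > 85264 = 292² → acute
(24,17,19): 17²+19² = 650 > 576 = 24² → acute
(97,27,110): 27²+97² = 10138 < 12100 = 110² → obtuse
4 of the 6 are acute.

4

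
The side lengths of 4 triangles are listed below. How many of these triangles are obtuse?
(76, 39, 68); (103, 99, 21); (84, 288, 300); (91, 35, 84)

(76,39,68): 39²+68² = 6145 > 5776 = 76² → acute
(103,99,21): 21²+99² = 10242 < 10609 = 103² → obtuse
(84,288,300): 84²+288² = 90000 = 300² → right
(91,35,84): 35²+84² = 8281 = 91² → right
1 of the 4 is obtuse.

1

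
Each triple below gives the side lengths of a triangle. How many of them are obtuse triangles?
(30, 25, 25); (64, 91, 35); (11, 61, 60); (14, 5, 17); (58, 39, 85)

3

(30,25,25): 25²+25² = 1250 > 900 = 30² → acute
(64,91,35): 35²+64² = 5321 < 8281 = 91² → obtuse
(11,61,60): 11²+60² = 3721 = 61² → right
(14,5,17): 5²+14² = 221 < 289 = 17² → obtuse
(58,39,85): 39²+58² = 4885 < 7225 = 85² → obtuse
3 of the 5 are obtuse.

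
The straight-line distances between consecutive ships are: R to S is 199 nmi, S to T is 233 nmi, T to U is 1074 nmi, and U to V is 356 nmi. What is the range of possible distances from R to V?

The maximum is all hops collinear in one direction: 199 + 233 + 1074 + 356 = 1862.
The longest hop is 1074; the others sum to 788. Folding the others back against it leaves at least 1074 − 788 = 286.

286 ≤ RV ≤ 1862 nmi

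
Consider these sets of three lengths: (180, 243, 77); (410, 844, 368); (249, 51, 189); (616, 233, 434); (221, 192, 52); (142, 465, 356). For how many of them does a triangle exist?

(77,180,243): 77+180 > 243 → valid
(368,410,844): 368+410 ≤ 844 → not valid
(51,189,249): 51+189 ≤ 249 → not valid
(233,434,616): 233+434 > 616 → valid
(52,192,221): 52+192 > 221 → valid
(142,356,465): 142+356 > 465 → valid
4 of the 6 triples form a triangle.

4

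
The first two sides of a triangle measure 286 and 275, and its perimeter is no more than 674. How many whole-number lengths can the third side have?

102

Triangle inequality: 11 < x < 561. Perimeter ≤ 674 gives x ≤ 674 − 286 − 275 = 113.
So 11 < x ≤ 113; integers 12 through 113: 102 values.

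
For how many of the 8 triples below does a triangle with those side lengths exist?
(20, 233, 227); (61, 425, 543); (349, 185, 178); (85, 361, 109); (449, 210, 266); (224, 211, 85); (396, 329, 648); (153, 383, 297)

6

(20,227,233): 20+227 > 233 → valid
(61,425,543): 61+425 ≤ 543 → not valid
(178,185,349): 178+185 > 349 → valid
(85,109,361): 85+109 ≤ 361 → not valid
(210,266,449): 210+266 > 449 → valid
(85,211,224): 85+211 > 224 → valid
(329,396,648): 329+396 > 648 → valid
(153,297,383): 153+297 > 383 → valid
6 of the 8 triples form a triangle.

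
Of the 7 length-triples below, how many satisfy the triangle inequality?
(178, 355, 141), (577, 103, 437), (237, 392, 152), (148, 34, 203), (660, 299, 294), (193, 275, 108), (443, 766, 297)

1

(141,178,355): 141+178 ≤ 355 → not valid
(103,437,577): 103+437 ≤ 577 → not valid
(152,237,392): 152+237 ≤ 392 → not valid
(34,148,203): 34+148 ≤ 203 → not valid
(294,299,660): 294+299 ≤ 660 → not valid
(108,193,275): 108+193 > 275 → valid
(297,443,766): 297+443 ≤ 766 → not valid
1 of the 7 triples forms a triangle.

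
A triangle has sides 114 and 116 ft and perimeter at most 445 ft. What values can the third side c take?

2 < c ≤ 215 ft

Triangle inequality alone gives 2 < c < 230.
The perimeter condition gives c ≤ 445 − 114 − 116 = 215.
Intersecting the two: 2 < c ≤ 215.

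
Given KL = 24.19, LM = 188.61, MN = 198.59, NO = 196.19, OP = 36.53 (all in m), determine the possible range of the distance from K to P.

The maximum is all hops collinear in one direction: 24.19 + 188.61 + 198.59 + 196.19 + 36.53 = 644.11.
The longest hop is 198.59; the others sum to 445.52. Since 198.59 ≤ 445.52, the path can fold back on itself completely, so the minimum distance is 0.

0 ≤ KP ≤ 644.11 m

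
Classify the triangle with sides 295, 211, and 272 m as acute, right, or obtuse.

Compare the square of the longest side to the sum of squares of the other two: 211² + 272² = 118505 > 87025 = 295².

acute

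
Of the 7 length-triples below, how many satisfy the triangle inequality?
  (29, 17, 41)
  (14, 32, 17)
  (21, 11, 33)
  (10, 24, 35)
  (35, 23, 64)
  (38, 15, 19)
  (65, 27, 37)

(17,29,41): 17+29 > 41 → valid
(14,17,32): 14+17 ≤ 32 → not valid
(11,21,33): 11+21 ≤ 33 → not valid
(10,24,35): 10+24 ≤ 35 → not valid
(23,35,64): 23+35 ≤ 64 → not valid
(15,19,38): 15+19 ≤ 38 → not valid
(27,37,65): 27+37 ≤ 65 → not valid
1 of the 7 triples forms a triangle.

1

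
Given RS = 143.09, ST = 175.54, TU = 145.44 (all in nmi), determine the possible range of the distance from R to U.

0 ≤ RU ≤ 464.07 nmi

The maximum is all hops collinear in one direction: 143.09 + 175.54 + 145.44 = 464.07.
The longest hop is 175.54; the others sum to 288.53. Since 175.54 ≤ 288.53, the path can fold back on itself completely, so the minimum distance is 0.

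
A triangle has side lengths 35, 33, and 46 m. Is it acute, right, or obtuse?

Compare the square of the longest side to the sum of squares of the other two: 33² + 35² = 2314 > 2116 = 46².

acute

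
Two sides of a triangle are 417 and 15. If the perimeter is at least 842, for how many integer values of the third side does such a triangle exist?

Triangle inequality: 402 < x < 432. Perimeter ≥ 842 gives x ≥ 842 − 417 − 15 = 410.
So 410 ≤ x < 432; integers 410 through 431: 22 values.

22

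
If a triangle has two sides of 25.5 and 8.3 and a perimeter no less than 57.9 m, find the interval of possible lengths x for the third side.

24.1 ≤ x < 33.8 m

Triangle inequality alone gives 17.2 < x < 33.8.
The perimeter condition gives x ≥ 57.9 − 25.5 − 8.3 = 24.1.
Intersecting the two: 24.1 ≤ x < 33.8.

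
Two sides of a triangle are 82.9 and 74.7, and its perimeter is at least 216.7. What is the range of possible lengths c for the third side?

Triangle inequality alone gives 8.2 < c < 157.6.
The perimeter condition gives c ≥ 216.7 − 82.9 − 74.7 = 59.1.
Intersecting the two: 59.1 ≤ c < 157.6.

59.1 ≤ c < 157.6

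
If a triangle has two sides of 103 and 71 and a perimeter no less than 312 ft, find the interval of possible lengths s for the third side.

Triangle inequality alone gives 32 < s < 174.
The perimeter condition gives s ≥ 312 − 103 − 71 = 138.
Intersecting the two: 138 ≤ s < 174.

138 ≤ s < 174 ft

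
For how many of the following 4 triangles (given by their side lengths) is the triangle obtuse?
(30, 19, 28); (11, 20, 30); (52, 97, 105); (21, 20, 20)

(30,19,28): 19²+28² = 1145 > 900 = 30² → acute
(11,20,30): 11²+20² = 521 < 900 = 30² → obtuse
(52,97,105): 52²+97² = 12113 > 11025 = 105² → acute
(21,20,20): 20²+20² = 800 > 441 = 21² → acute
1 of the 4 is obtuse.

1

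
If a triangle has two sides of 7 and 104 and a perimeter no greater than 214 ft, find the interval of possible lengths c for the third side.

97 < c ≤ 103

Triangle inequality alone gives 97 < c < 111.
The perimeter condition gives c ≤ 214 − 7 − 104 = 103.
Intersecting the two: 97 < c ≤ 103.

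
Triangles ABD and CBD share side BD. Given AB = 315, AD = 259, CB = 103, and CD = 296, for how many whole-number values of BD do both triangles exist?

205

From triangle ABD: 56 < BD < 574.
From triangle CBD: 193 < BD < 399.
Intersection: 193 < BD < 399, so integers 194 through 398: 205 values.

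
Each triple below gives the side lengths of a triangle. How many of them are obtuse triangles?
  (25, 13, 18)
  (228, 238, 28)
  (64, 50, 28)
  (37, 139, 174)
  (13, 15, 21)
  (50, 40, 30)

(25,13,18): 13²+18² = 493 < 625 = 25² → obtuse
(228,238,28): 28²+228² = 52768 < 56644 = 238² → obtuse
(64,50,28): 28²+50² = 3284 < 4096 = 64² → obtuse
(37,139,174): 37²+139² = 20690 < 30276 = 174² → obtuse
(13,15,21): 13²+15² = 394 < 441 = 21² → obtuse
(50,40,30): 30²+40² = 2500 = 50² → right
5 of the 6 are obtuse.

5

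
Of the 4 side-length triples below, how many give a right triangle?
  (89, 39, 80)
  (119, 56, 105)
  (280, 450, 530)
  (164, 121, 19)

(89,39,80): 39²+80² = 7921 = 89² → right
(119,56,105): 56²+105² = 14161 = 119² → right
(280,450,530): 280²+450² = 280900 = 530² → right
(164,121,19): 19+121 ≤ 164, not a triangle
3 of the 4 are right.

3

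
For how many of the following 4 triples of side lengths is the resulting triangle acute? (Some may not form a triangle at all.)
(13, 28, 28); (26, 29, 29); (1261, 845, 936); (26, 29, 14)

(13,28,28): 13²+28² = 953 > 784 = 28² → acute
(26,29,29): 26²+29² = 1517 > 841 = 29² → acute
(1261,845,936): 845²+936² = 1590121 = 1261² → right
(26,29,14): 14²+26² = 872 > 841 = 29² → acute
3 of the 4 are acute.

3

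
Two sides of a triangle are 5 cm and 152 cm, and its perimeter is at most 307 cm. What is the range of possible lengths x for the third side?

147 < x ≤ 150

Triangle inequality alone gives 147 < x < 157.
The perimeter condition gives x ≤ 307 − 5 − 152 = 150.
Intersecting the two: 147 < x ≤ 150.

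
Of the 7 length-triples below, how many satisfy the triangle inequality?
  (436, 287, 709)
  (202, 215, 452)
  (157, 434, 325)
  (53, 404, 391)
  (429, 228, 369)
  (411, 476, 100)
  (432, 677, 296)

6

(287,436,709): 287+436 > 709 → valid
(202,215,452): 202+215 ≤ 452 → not valid
(157,325,434): 157+325 > 434 → valid
(53,391,404): 53+391 > 404 → valid
(228,369,429): 228+369 > 429 → valid
(100,411,476): 100+411 > 476 → valid
(296,432,677): 296+432 > 677 → valid
6 of the 7 triples form a triangle.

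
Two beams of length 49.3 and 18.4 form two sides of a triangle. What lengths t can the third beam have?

30.9 < t < 67.7

By the triangle inequality, t must be less than 49.3 + 18.4 = 67.7 and greater than |49.3 − 18.4| = 30.9.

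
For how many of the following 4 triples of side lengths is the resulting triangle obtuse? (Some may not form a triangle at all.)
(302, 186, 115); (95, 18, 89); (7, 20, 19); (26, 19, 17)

(302,186,115): 115+186 ≤ 302, not a triangle
(95,18,89): 18²+89² = 8245 < 9025 = 95² → obtuse
(7,20,19): 7²+19² = 410 > 400 = 20² → acute
(26,19,17): 17²+19² = 650 < 676 = 26² → obtuse
2 of the 4 are obtuse.

2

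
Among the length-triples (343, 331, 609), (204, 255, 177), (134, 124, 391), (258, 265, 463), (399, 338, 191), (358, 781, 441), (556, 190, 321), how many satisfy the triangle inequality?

(331,343,609): 331+343 > 609 → valid
(177,204,255): 177+204 > 255 → valid
(124,134,391): 124+134 ≤ 391 → not valid
(258,265,463): 258+265 > 463 → valid
(191,338,399): 191+338 > 399 → valid
(358,441,781): 358+441 > 781 → valid
(190,321,556): 190+321 ≤ 556 → not valid
5 of the 7 triples form a triangle.

5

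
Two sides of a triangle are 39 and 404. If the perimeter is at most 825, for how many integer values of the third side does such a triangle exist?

17

Triangle inequality: 365 < x < 443. Perimeter ≤ 825 gives x ≤ 825 − 39 − 404 = 382.
So 365 < x ≤ 382; integers 366 through 382: 17 values.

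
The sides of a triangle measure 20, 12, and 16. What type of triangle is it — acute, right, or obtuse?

Compare the square of the longest side to the sum of squares of the other two: 12² + 16² = 400 = 20².

right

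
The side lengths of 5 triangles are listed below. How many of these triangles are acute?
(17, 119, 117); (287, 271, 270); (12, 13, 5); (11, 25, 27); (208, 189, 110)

3

(17,119,117): 17²+117² = 13978 < 14161 = 119² → obtuse
(287,271,270): 270²+271² = 146341 > 82369 = 287² → acute
(12,13,5): 5²+12² = 169 = 13² → right
(11,25,27): 11²+25² = 746 > 729 = 27² → acute
(208,189,110): 110²+189² = 47821 > 43264 = 208² → acute
3 of the 5 are acute.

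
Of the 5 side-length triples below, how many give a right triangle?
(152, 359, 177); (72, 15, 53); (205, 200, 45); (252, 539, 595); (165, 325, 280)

(152,359,177): 152+177 ≤ 359, not a triangle
(72,15,53): 15+53 ≤ 72, not a triangle
(205,200,45): 45²+200² = 42025 = 205² → right
(252,539,595): 252²+539² = 354025 = 595² → right
(165,325,280): 165²+280² = 105625 = 325² → right
3 of the 5 are right.

3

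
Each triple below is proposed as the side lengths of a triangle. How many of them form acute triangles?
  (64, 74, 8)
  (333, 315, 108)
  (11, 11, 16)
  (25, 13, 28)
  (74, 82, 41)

2

(64,74,8): 8+64 ≤ 74, not a triangle
(333,315,108): 108²+315² = 110889 = 333² → right
(11,11,16): 11²+11² = 242 < 256 = 16² → obtuse
(25,13,28): 13²+25² = 794 > 784 = 28² → acute
(74,82,41): 41²+74² = 7157 > 6724 = 82² → acute
2 of the 5 are acute.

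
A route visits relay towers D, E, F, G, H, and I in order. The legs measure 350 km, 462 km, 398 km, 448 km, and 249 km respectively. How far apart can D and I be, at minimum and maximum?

The maximum is all hops collinear in one direction: 350 + 462 + 398 + 448 + 249 = 1907.
The longest hop is 462; the others sum to 1445. Since 462 ≤ 1445, the path can fold back on itself completely, so the minimum distance is 0.

0 ≤ DI ≤ 1907 km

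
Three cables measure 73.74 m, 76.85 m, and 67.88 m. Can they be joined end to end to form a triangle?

The longest side is 76.85, and the other two sum to 141.62.
Since 141.62 > 76.85, the triangle inequality holds.

Yes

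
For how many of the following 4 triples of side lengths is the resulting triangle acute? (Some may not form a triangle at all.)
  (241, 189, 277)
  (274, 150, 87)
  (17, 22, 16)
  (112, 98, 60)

(241,189,277): 189²+241² = 93802 > 76729 = 277² → acute
(274,150,87): 87+150 ≤ 274, not a triangle
(17,22,16): 16²+17² = 545 > 484 = 22² → acute
(112,98,60): 60²+98² = 13204 > 12544 = 112² → acute
3 of the 4 are acute.

3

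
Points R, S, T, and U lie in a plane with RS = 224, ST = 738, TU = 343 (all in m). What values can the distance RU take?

171 ≤ RU ≤ 1305 m

The maximum is all hops collinear in one direction: 224 + 738 + 343 = 1305.
The longest hop is 738; the others sum to 567. Folding the others back against it leaves at least 738 − 567 = 171.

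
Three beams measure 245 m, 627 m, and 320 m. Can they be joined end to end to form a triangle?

The longest side is 627, but the other two sum to only 565.
565 < 627, so the triangle inequality fails.

No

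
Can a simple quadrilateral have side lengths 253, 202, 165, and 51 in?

Yes

A quadrilateral exists iff every side is shorter than the sum of the others — equivalently, the longest side is less than the sum of the rest.
Longest side 253 < 418 (sum of the remaining 3), so yes.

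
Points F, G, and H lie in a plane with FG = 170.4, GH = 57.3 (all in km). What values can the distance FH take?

113.1 ≤ FH ≤ 227.7 km

By the triangle inequality, |170.4 − 57.3| ≤ FH ≤ 170.4 + 57.3.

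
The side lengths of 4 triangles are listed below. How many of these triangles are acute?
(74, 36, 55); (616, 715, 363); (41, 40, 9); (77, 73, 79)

(74,36,55): 36²+55² = 4321 < 5476 = 74² → obtuse
(616,715,363): 363²+616² = 511225 = 715² → right
(41,40,9): 9²+40² = 1681 = 41² → right
(77,73,79): 73²+77² = 11258 > 6241 = 79² → acute
1 of the 4 is acute.

1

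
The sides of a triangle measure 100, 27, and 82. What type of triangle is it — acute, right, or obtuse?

Compare the square of the longest side to the sum of squares of the other two: 27² + 82² = 7453 < 10000 = 100².

obtuse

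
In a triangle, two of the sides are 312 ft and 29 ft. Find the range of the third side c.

By the triangle inequality, c must be less than 312 + 29 = 341 and greater than |312 − 29| = 283.

283 < c < 341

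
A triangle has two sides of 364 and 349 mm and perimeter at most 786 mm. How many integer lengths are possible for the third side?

Triangle inequality: 15 < x < 713. Perimeter ≤ 786 gives x ≤ 786 − 364 − 349 = 73.
So 15 < x ≤ 73; integers 16 through 73: 58 values.

58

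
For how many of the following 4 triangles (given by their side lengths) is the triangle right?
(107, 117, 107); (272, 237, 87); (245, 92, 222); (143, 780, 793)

(107,117,107): 107²+107² = 22898 > 13689 = 117² → acute
(272,237,87): 87²+237² = 63738 < 73984 = 272² → obtuse
(245,92,222): 92²+222² = 57748 < 60025 = 245² → obtuse
(143,780,793): 143²+780² = 628849 = 793² → right
1 of the 4 is right.

1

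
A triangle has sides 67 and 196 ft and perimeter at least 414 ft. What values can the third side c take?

Triangle inequality alone gives 129 < c < 263.
The perimeter condition gives c ≥ 414 − 67 − 196 = 151.
Intersecting the two: 151 ≤ c < 263.

151 ≤ c < 263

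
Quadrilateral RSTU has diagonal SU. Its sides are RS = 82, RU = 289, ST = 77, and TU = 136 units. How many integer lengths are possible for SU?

From triangle RSU: 207 < SU < 371.
From triangle TSU: 59 < SU < 213.
Intersection: 207 < SU < 213, so integers 208 through 212: 5 values.

5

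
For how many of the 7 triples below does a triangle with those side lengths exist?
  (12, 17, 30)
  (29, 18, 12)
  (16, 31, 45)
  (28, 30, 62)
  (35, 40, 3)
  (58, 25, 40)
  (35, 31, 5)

4

(12,17,30): 12+17 ≤ 30 → not valid
(12,18,29): 12+18 > 29 → valid
(16,31,45): 16+31 > 45 → valid
(28,30,62): 28+30 ≤ 62 → not valid
(3,35,40): 3+35 ≤ 40 → not valid
(25,40,58): 25+40 > 58 → valid
(5,31,35): 5+31 > 35 → valid
4 of the 7 triples form a triangle.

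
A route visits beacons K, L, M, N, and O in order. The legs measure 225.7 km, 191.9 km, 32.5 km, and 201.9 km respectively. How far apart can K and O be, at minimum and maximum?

The maximum is all hops collinear in one direction: 225.7 + 191.9 + 32.5 + 201.9 = 652.0.
The longest hop is 225.7; the others sum to 426.3. Since 225.7 ≤ 426.3, the path can fold back on itself completely, so the minimum distance is 0.

0 ≤ KO ≤ 652.0 km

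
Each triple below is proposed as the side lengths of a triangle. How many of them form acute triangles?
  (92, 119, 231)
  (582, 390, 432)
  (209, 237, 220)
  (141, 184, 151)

(92,119,231): 92+119 ≤ 231, not a triangle
(582,390,432): 390²+432² = 338724 = 582² → right
(209,237,220): 209²+220² = 92081 > 56169 = 237² → acute
(141,184,151): 141²+151² = 42682 > 33856 = 184² → acute
2 of the 4 are acute.

2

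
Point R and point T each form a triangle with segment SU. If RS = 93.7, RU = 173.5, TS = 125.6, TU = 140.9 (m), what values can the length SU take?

79.8 < SU < 266.5

From triangle RSU: |93.7 − 173.5| < SU < 93.7 + 173.5, i.e. 79.8 < SU < 267.2.
From triangle TSU: 15.3 < SU < 266.5.
Both must hold, so SU lies in the intersection.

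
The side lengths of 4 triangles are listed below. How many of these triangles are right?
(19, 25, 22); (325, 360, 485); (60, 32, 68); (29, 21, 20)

3

(19,25,22): 19²+22² = 845 > 625 = 25² → acute
(325,360,485): 325²+360² = 235225 = 485² → right
(60,32,68): 32²+60² = 4624 = 68² → right
(29,21,20): 20²+21² = 841 = 29² → right
3 of the 4 are right.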